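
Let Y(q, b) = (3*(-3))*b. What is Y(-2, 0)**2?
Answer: 0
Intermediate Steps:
Y(q, b) = -9*b
Y(-2, 0)**2 = (-9*0)**2 = 0**2 = 0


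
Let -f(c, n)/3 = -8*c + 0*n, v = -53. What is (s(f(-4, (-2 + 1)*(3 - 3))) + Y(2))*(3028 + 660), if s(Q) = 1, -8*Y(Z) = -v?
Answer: -20745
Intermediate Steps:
Y(Z) = -53/8 (Y(Z) = -(-1)*(-53)/8 = -⅛*53 = -53/8)
f(c, n) = 24*c (f(c, n) = -3*(-8*c + 0*n) = -3*(-8*c + 0) = -(-24)*c = 24*c)
(s(f(-4, (-2 + 1)*(3 - 3))) + Y(2))*(3028 + 660) = (1 - 53/8)*(3028 + 660) = -45/8*3688 = -20745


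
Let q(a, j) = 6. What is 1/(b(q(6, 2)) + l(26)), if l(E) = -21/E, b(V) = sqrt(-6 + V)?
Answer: -26/21 ≈ -1.2381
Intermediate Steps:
1/(b(q(6, 2)) + l(26)) = 1/(sqrt(-6 + 6) - 21/26) = 1/(sqrt(0) - 21*1/26) = 1/(0 - 21/26) = 1/(-21/26) = -26/21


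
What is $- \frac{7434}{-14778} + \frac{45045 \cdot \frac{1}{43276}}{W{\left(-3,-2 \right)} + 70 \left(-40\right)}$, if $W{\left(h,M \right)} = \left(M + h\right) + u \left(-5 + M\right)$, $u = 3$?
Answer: $\frac{5608009127}{11156293144} \approx 0.50268$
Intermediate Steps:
$W{\left(h,M \right)} = -15 + h + 4 M$ ($W{\left(h,M \right)} = \left(M + h\right) + 3 \left(-5 + M\right) = \left(M + h\right) + \left(-15 + 3 M\right) = -15 + h + 4 M$)
$- \frac{7434}{-14778} + \frac{45045 \cdot \frac{1}{43276}}{W{\left(-3,-2 \right)} + 70 \left(-40\right)} = - \frac{7434}{-14778} + \frac{45045 \cdot \frac{1}{43276}}{\left(-15 - 3 + 4 \left(-2\right)\right) + 70 \left(-40\right)} = \left(-7434\right) \left(- \frac{1}{14778}\right) + \frac{45045 \cdot \frac{1}{43276}}{\left(-15 - 3 - 8\right) - 2800} = \frac{413}{821} + \frac{45045}{43276 \left(-26 - 2800\right)} = \frac{413}{821} + \frac{45045}{43276 \left(-2826\right)} = \frac{413}{821} + \frac{45045}{43276} \left(- \frac{1}{2826}\right) = \frac{413}{821} - \frac{5005}{13588664} = \frac{5608009127}{11156293144}$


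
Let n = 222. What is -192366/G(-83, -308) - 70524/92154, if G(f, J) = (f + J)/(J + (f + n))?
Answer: -499323443400/6005369 ≈ -83146.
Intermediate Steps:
G(f, J) = (J + f)/(222 + J + f) (G(f, J) = (f + J)/(J + (f + 222)) = (J + f)/(J + (222 + f)) = (J + f)/(222 + J + f))
-192366/G(-83, -308) - 70524/92154 = -192366*(222 - 308 - 83)/(-308 - 83) - 70524/92154 = -192366/(-391/(-169)) - 70524*1/92154 = -192366/((-1/169*(-391))) - 11754/15359 = -192366/391/169 - 11754/15359 = -192366*169/391 - 11754/15359 = -32509854/391 - 11754/15359 = -499323443400/6005369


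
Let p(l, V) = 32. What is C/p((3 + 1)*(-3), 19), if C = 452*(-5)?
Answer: -565/8 ≈ -70.625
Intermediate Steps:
C = -2260
C/p((3 + 1)*(-3), 19) = -2260/32 = -2260*1/32 = -565/8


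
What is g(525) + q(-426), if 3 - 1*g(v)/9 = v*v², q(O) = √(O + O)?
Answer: -1302328098 + 2*I*√213 ≈ -1.3023e+9 + 29.189*I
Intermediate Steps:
q(O) = √2*√O (q(O) = √(2*O) = √2*√O)
g(v) = 27 - 9*v³ (g(v) = 27 - 9*v*v² = 27 - 9*v³)
g(525) + q(-426) = (27 - 9*525³) + √2*√(-426) = (27 - 9*144703125) + √2*(I*√426) = (27 - 1302328125) + 2*I*√213 = -1302328098 + 2*I*√213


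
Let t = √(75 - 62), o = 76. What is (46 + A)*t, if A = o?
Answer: 122*√13 ≈ 439.88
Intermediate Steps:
t = √13 ≈ 3.6056
A = 76
(46 + A)*t = (46 + 76)*√13 = 122*√13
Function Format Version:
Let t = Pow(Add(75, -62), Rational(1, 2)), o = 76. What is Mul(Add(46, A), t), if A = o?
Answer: Mul(122, Pow(13, Rational(1, 2))) ≈ 439.88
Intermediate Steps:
t = Pow(13, Rational(1, 2)) ≈ 3.6056
A = 76
Mul(Add(46, A), t) = Mul(Add(46, 76), Pow(13, Rational(1, 2))) = Mul(122, Pow(13, Rational(1, 2)))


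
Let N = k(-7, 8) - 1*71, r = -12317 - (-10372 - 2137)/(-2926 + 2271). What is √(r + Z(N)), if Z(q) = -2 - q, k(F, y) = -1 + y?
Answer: I*√5265894770/655 ≈ 110.79*I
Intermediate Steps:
r = -8080144/655 (r = -12317 - (-12509)/(-655) = -12317 - (-12509)*(-1)/655 = -12317 - 1*12509/655 = -12317 - 12509/655 = -8080144/655 ≈ -12336.)
N = -64 (N = (-1 + 8) - 1*71 = 7 - 71 = -64)
√(r + Z(N)) = √(-8080144/655 + (-2 - 1*(-64))) = √(-8080144/655 + (-2 + 64)) = √(-8080144/655 + 62) = √(-8039534/655) = I*√5265894770/655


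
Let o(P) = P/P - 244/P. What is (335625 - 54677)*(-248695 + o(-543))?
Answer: -37939385926904/543 ≈ -6.9870e+10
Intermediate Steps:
o(P) = 1 - 244/P
(335625 - 54677)*(-248695 + o(-543)) = (335625 - 54677)*(-248695 + (-244 - 543)/(-543)) = 280948*(-248695 - 1/543*(-787)) = 280948*(-248695 + 787/543) = 280948*(-135040598/543) = -37939385926904/543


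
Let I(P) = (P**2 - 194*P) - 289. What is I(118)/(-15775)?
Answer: 9257/15775 ≈ 0.58681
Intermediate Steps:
I(P) = -289 + P**2 - 194*P
I(118)/(-15775) = (-289 + 118**2 - 194*118)/(-15775) = (-289 + 13924 - 22892)*(-1/15775) = -9257*(-1/15775) = 9257/15775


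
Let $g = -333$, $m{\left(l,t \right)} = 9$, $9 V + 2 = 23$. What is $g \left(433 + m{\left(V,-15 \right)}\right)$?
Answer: $-147186$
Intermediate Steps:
$V = \frac{7}{3}$ ($V = - \frac{2}{9} + \frac{1}{9} \cdot 23 = - \frac{2}{9} + \frac{23}{9} = \frac{7}{3} \approx 2.3333$)
$g \left(433 + m{\left(V,-15 \right)}\right) = - 333 \left(433 + 9\right) = \left(-333\right) 442 = -147186$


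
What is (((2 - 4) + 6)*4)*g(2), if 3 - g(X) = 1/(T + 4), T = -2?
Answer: 40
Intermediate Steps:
g(X) = 5/2 (g(X) = 3 - 1/(-2 + 4) = 3 - 1/2 = 3 - 1*½ = 3 - ½ = 5/2)
(((2 - 4) + 6)*4)*g(2) = (((2 - 4) + 6)*4)*(5/2) = ((-2 + 6)*4)*(5/2) = (4*4)*(5/2) = 16*(5/2) = 40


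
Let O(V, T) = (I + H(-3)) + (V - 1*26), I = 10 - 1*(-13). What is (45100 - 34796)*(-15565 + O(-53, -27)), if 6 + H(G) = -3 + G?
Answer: -161082432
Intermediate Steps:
I = 23 (I = 10 + 13 = 23)
H(G) = -9 + G (H(G) = -6 + (-3 + G) = -9 + G)
O(V, T) = -15 + V (O(V, T) = (23 + (-9 - 3)) + (V - 1*26) = (23 - 12) + (V - 26) = 11 + (-26 + V) = -15 + V)
(45100 - 34796)*(-15565 + O(-53, -27)) = (45100 - 34796)*(-15565 + (-15 - 53)) = 10304*(-15565 - 68) = 10304*(-15633) = -161082432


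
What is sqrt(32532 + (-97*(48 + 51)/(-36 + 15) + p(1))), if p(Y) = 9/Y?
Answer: 2*sqrt(404229)/7 ≈ 181.65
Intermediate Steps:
sqrt(32532 + (-97*(48 + 51)/(-36 + 15) + p(1))) = sqrt(32532 + (-97*(48 + 51)/(-36 + 15) + 9/1)) = sqrt(32532 + (-9603/(-21) + 9*1)) = sqrt(32532 + (-9603*(-1)/21 + 9)) = sqrt(32532 + (-97*(-33/7) + 9)) = sqrt(32532 + (3201/7 + 9)) = sqrt(32532 + 3264/7) = sqrt(230988/7) = 2*sqrt(404229)/7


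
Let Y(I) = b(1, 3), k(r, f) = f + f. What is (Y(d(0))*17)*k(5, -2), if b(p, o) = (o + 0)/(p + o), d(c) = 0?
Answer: -51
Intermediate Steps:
k(r, f) = 2*f
b(p, o) = o/(o + p)
Y(I) = ¾ (Y(I) = 3/(3 + 1) = 3/4 = 3*(¼) = ¾)
(Y(d(0))*17)*k(5, -2) = ((¾)*17)*(2*(-2)) = (51/4)*(-4) = -51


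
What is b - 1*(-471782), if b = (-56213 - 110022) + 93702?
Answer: 399249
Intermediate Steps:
b = -72533 (b = -166235 + 93702 = -72533)
b - 1*(-471782) = -72533 - 1*(-471782) = -72533 + 471782 = 399249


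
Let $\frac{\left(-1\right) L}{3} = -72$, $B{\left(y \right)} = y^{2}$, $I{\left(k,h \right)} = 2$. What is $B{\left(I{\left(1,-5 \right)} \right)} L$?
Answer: $864$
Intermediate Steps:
$L = 216$ ($L = \left(-3\right) \left(-72\right) = 216$)
$B{\left(I{\left(1,-5 \right)} \right)} L = 2^{2} \cdot 216 = 4 \cdot 216 = 864$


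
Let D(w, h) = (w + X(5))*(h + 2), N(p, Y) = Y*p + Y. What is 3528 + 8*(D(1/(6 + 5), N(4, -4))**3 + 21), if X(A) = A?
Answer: -8188620720/1331 ≈ -6.1522e+6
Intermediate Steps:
N(p, Y) = Y + Y*p
D(w, h) = (2 + h)*(5 + w) (D(w, h) = (w + 5)*(h + 2) = (5 + w)*(2 + h) = (2 + h)*(5 + w))
3528 + 8*(D(1/(6 + 5), N(4, -4))**3 + 21) = 3528 + 8*((10 + 2/(6 + 5) + 5*(-4*(1 + 4)) + (-4*(1 + 4))/(6 + 5))**3 + 21) = 3528 + 8*((10 + 2/11 + 5*(-4*5) - 4*5/11)**3 + 21) = 3528 + 8*((10 + 2*(1/11) + 5*(-20) - 20*1/11)**3 + 21) = 3528 + 8*((10 + 2/11 - 100 - 20/11)**3 + 21) = 3528 + 8*((-1008/11)**3 + 21) = 3528 + 8*(-1024192512/1331 + 21) = 3528 + 8*(-1024164561/1331) = 3528 - 8193316488/1331 = -8188620720/1331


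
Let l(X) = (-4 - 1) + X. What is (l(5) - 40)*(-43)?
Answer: 1720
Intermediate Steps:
l(X) = -5 + X
(l(5) - 40)*(-43) = ((-5 + 5) - 40)*(-43) = (0 - 40)*(-43) = -40*(-43) = 1720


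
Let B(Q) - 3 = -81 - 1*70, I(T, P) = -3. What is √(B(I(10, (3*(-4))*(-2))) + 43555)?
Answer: 3*√4823 ≈ 208.34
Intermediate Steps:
B(Q) = -148 (B(Q) = 3 + (-81 - 1*70) = 3 + (-81 - 70) = 3 - 151 = -148)
√(B(I(10, (3*(-4))*(-2))) + 43555) = √(-148 + 43555) = √43407 = 3*√4823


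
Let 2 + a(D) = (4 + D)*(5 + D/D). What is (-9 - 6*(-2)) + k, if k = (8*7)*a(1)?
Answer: 1571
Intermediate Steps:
a(D) = 22 + 6*D (a(D) = -2 + (4 + D)*(5 + D/D) = -2 + (4 + D)*(5 + 1) = -2 + (4 + D)*6 = -2 + (24 + 6*D) = 22 + 6*D)
k = 1568 (k = (8*7)*(22 + 6*1) = 56*(22 + 6) = 56*28 = 1568)
(-9 - 6*(-2)) + k = (-9 - 6*(-2)) + 1568 = (-9 + 12) + 1568 = 3 + 1568 = 1571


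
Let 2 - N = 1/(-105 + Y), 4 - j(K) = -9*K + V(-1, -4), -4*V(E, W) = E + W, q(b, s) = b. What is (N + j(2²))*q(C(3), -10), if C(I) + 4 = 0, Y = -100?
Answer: -33419/205 ≈ -163.02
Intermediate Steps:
C(I) = -4 (C(I) = -4 + 0 = -4)
V(E, W) = -E/4 - W/4 (V(E, W) = -(E + W)/4 = -E/4 - W/4)
j(K) = 11/4 + 9*K (j(K) = 4 - (-9*K + (-¼*(-1) - ¼*(-4))) = 4 - (-9*K + (¼ + 1)) = 4 - (-9*K + 5/4) = 4 - (5/4 - 9*K) = 4 + (-5/4 + 9*K) = 11/4 + 9*K)
N = 411/205 (N = 2 - 1/(-105 - 100) = 2 - 1/(-205) = 2 - 1*(-1/205) = 2 + 1/205 = 411/205 ≈ 2.0049)
(N + j(2²))*q(C(3), -10) = (411/205 + (11/4 + 9*2²))*(-4) = (411/205 + (11/4 + 9*4))*(-4) = (411/205 + (11/4 + 36))*(-4) = (411/205 + 155/4)*(-4) = (33419/820)*(-4) = -33419/205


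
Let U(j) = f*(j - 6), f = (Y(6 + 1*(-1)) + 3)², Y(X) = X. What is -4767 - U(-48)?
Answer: -1311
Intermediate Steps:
f = 64 (f = ((6 + 1*(-1)) + 3)² = ((6 - 1) + 3)² = (5 + 3)² = 8² = 64)
U(j) = -384 + 64*j (U(j) = 64*(j - 6) = 64*(-6 + j) = -384 + 64*j)
-4767 - U(-48) = -4767 - (-384 + 64*(-48)) = -4767 - (-384 - 3072) = -4767 - 1*(-3456) = -4767 + 3456 = -1311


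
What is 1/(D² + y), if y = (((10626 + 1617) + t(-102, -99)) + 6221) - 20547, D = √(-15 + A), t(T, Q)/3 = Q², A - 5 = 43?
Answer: 1/27353 ≈ 3.6559e-5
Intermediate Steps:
A = 48 (A = 5 + 43 = 48)
t(T, Q) = 3*Q²
D = √33 (D = √(-15 + 48) = √33 ≈ 5.7446)
y = 27320 (y = (((10626 + 1617) + 3*(-99)²) + 6221) - 20547 = ((12243 + 3*9801) + 6221) - 20547 = ((12243 + 29403) + 6221) - 20547 = (41646 + 6221) - 20547 = 47867 - 20547 = 27320)
1/(D² + y) = 1/((√33)² + 27320) = 1/(33 + 27320) = 1/27353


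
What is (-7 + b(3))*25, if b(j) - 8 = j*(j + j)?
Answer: 475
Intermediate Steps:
b(j) = 8 + 2*j**2 (b(j) = 8 + j*(j + j) = 8 + j*(2*j) = 8 + 2*j**2)
(-7 + b(3))*25 = (-7 + (8 + 2*3**2))*25 = (-7 + (8 + 2*9))*25 = (-7 + (8 + 18))*25 = (-7 + 26)*25 = 19*25 = 475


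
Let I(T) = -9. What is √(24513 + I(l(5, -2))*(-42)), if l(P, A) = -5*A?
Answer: √24891 ≈ 157.77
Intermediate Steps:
√(24513 + I(l(5, -2))*(-42)) = √(24513 - 9*(-42)) = √(24513 + 378) = √24891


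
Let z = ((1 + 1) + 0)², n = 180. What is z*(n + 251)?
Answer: 1724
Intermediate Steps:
z = 4 (z = (2 + 0)² = 2² = 4)
z*(n + 251) = 4*(180 + 251) = 4*431 = 1724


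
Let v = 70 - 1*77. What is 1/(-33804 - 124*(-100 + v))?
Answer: -1/20536 ≈ -4.8695e-5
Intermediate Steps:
v = -7 (v = 70 - 77 = -7)
1/(-33804 - 124*(-100 + v)) = 1/(-33804 - 124*(-100 - 7)) = 1/(-33804 - 124*(-107)) = 1/(-33804 + 13268) = 1/(-20536) = -1/20536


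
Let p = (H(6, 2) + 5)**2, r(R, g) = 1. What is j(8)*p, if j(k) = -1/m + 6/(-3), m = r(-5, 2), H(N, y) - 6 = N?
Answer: -867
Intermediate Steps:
H(N, y) = 6 + N
m = 1
p = 289 (p = ((6 + 6) + 5)**2 = (12 + 5)**2 = 17**2 = 289)
j(k) = -3 (j(k) = -1/1 + 6/(-3) = -1*1 + 6*(-1/3) = -1 - 2 = -3)
j(8)*p = -3*289 = -867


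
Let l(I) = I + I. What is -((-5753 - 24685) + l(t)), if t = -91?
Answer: 30620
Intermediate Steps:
l(I) = 2*I
-((-5753 - 24685) + l(t)) = -((-5753 - 24685) + 2*(-91)) = -(-30438 - 182) = -1*(-30620) = 30620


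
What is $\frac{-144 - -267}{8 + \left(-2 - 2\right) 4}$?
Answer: $- \frac{123}{8} \approx -15.375$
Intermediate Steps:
$\frac{-144 - -267}{8 + \left(-2 - 2\right) 4} = \frac{-144 + 267}{8 + \left(-2 - 2\right) 4} = \frac{123}{8 - 16} = \frac{123}{-8} = 123 \left(- \frac{1}{8}\right) = - \frac{123}{8}$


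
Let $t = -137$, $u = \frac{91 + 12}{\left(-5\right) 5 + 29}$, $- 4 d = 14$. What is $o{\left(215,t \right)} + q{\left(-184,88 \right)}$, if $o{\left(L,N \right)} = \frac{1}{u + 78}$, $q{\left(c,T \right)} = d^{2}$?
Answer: $\frac{20351}{1660} \approx 12.26$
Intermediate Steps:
$d = - \frac{7}{2}$ ($d = \left(- \frac{1}{4}\right) 14 = - \frac{7}{2} \approx -3.5$)
$q{\left(c,T \right)} = \frac{49}{4}$ ($q{\left(c,T \right)} = \left(- \frac{7}{2}\right)^{2} = \frac{49}{4}$)
$u = \frac{103}{4}$ ($u = \frac{103}{-25 + 29} = \frac{103}{4} \approx 25.75$)
$o{\left(L,N \right)} = \frac{4}{415}$ ($o{\left(L,N \right)} = \frac{1}{\frac{103}{4} + 78} = \frac{1}{\frac{415}{4}} = \frac{4}{415}$)
$o{\left(215,t \right)} + q{\left(-184,88 \right)} = \frac{4}{415} + \frac{49}{4} = \frac{20351}{1660}$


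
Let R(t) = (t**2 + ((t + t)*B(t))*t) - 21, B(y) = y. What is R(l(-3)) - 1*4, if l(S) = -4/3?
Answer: -755/27 ≈ -27.963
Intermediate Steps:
l(S) = -4/3 (l(S) = -4*1/3 = -4/3)
R(t) = -21 + t**2 + 2*t**3 (R(t) = (t**2 + ((t + t)*t)*t) - 21 = (t**2 + ((2*t)*t)*t) - 21 = (t**2 + (2*t**2)*t) - 21 = (t**2 + 2*t**3) - 21 = -21 + t**2 + 2*t**3)
R(l(-3)) - 1*4 = (-21 + (-4/3)**2 + 2*(-4/3)**3) - 1*4 = (-21 + 16/9 + 2*(-64/27)) - 4 = (-21 + 16/9 - 128/27) - 4 = -647/27 - 4 = -755/27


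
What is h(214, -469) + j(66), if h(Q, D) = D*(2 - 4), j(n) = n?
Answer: 1004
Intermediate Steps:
h(Q, D) = -2*D (h(Q, D) = D*(-2) = -2*D)
h(214, -469) + j(66) = -2*(-469) + 66 = 938 + 66 = 1004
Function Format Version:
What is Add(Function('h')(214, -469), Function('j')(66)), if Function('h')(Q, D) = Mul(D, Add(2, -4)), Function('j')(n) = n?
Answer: 1004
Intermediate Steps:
Function('h')(Q, D) = Mul(-2, D) (Function('h')(Q, D) = Mul(D, -2) = Mul(-2, D))
Add(Function('h')(214, -469), Function('j')(66)) = Add(Mul(-2, -469), 66) = Add(938, 66) = 1004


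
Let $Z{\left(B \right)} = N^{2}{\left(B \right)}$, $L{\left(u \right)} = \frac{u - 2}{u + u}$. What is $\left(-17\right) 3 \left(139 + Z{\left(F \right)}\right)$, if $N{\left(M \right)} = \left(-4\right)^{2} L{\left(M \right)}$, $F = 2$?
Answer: $-7089$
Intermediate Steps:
$L{\left(u \right)} = \frac{-2 + u}{2 u}$
$N{\left(M \right)} = \frac{8 \left(-2 + M\right)}{M}$ ($N{\left(M \right)} = \left(-4\right)^{2} \frac{-2 + M}{2 M} = 16 \frac{-2 + M}{2 M} = \frac{8 \left(-2 + M\right)}{M}$)
$Z{\left(B \right)} = \left(8 - \frac{16}{B}\right)^{2}$
$\left(-17\right) 3 \left(139 + Z{\left(F \right)}\right) = \left(-17\right) 3 \left(139 + \frac{64 \left(-2 + 2\right)^{2}}{4}\right) = - 51 \left(139 + 64 \cdot \frac{1}{4} \cdot 0^{2}\right) = - 51 \left(139 + 64 \cdot \frac{1}{4} \cdot 0\right) = - 51 \left(139 + 0\right) = \left(-51\right) 139 = -7089$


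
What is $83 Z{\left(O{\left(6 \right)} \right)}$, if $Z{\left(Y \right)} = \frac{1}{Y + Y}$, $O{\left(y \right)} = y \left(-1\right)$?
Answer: $- \frac{83}{12} \approx -6.9167$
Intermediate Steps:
$O{\left(y \right)} = - y$
$Z{\left(Y \right)} = \frac{1}{2 Y}$
$83 Z{\left(O{\left(6 \right)} \right)} = 83 \frac{1}{2 \left(\left(-1\right) 6\right)} = 83 \frac{1}{2 \left(-6\right)} = 83 \cdot \frac{1}{2} \left(- \frac{1}{6}\right) = 83 \left(- \frac{1}{12}\right) = - \frac{83}{12}$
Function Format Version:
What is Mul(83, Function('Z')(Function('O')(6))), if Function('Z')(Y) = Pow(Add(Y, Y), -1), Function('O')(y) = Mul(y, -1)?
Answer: Rational(-83, 12) ≈ -6.9167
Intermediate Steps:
Function('O')(y) = Mul(-1, y)
Function('Z')(Y) = Mul(Rational(1, 2), Pow(Y, -1)) (Function('Z')(Y) = Pow(Mul(2, Y), -1) = Mul(Rational(1, 2), Pow(Y, -1)))
Mul(83, Function('Z')(Function('O')(6))) = Mul(83, Mul(Rational(1, 2), Pow(Mul(-1, 6), -1))) = Mul(83, Mul(Rational(1, 2), Pow(-6, -1))) = Mul(83, Mul(Rational(1, 2), Rational(-1, 6))) = Mul(83, Rational(-1, 12)) = Rational(-83, 12)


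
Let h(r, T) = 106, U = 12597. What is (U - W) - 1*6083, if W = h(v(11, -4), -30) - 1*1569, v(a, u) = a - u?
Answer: 7977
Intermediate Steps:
W = -1463 (W = 106 - 1*1569 = 106 - 1569 = -1463)
(U - W) - 1*6083 = (12597 - 1*(-1463)) - 1*6083 = (12597 + 1463) - 6083 = 14060 - 6083 = 7977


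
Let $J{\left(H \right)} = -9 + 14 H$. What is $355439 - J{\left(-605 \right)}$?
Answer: $363918$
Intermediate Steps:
$355439 - J{\left(-605 \right)} = 355439 - \left(-9 + 14 \left(-605\right)\right) = 355439 - \left(-9 - 8470\right) = 355439 - -8479 = 355439 + 8479 = 363918$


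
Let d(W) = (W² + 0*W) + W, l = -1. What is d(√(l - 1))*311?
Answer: -622 + 311*I*√2 ≈ -622.0 + 439.82*I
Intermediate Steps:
d(W) = W + W² (d(W) = (W² + 0) + W = W² + W = W + W²)
d(√(l - 1))*311 = (√(-1 - 1)*(1 + √(-1 - 1)))*311 = (√(-2)*(1 + √(-2)))*311 = ((I*√2)*(1 + I*√2))*311 = (I*√2*(1 + I*√2))*311 = 311*I*√2*(1 + I*√2)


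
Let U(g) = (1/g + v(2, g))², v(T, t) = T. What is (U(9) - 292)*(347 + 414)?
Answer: -17724451/81 ≈ -2.1882e+5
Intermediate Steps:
U(g) = (2 + 1/g)² (U(g) = (1/g + 2)² = (2 + 1/g)²)
(U(9) - 292)*(347 + 414) = ((1 + 2*9)²/9² - 292)*(347 + 414) = ((1 + 18)²/81 - 292)*761 = ((1/81)*19² - 292)*761 = ((1/81)*361 - 292)*761 = (361/81 - 292)*761 = -23291/81*761 = -17724451/81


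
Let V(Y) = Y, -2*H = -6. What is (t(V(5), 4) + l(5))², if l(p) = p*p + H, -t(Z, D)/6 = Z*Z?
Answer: 14884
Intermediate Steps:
H = 3 (H = -½*(-6) = 3)
t(Z, D) = -6*Z² (t(Z, D) = -6*Z*Z = -6*Z²)
l(p) = 3 + p² (l(p) = p*p + 3 = p² + 3 = 3 + p²)
(t(V(5), 4) + l(5))² = (-6*5² + (3 + 5²))² = (-6*25 + (3 + 25))² = (-150 + 28)² = (-122)² = 14884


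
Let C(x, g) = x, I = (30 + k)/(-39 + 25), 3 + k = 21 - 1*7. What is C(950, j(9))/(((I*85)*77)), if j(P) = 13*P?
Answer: -380/7667 ≈ -0.049563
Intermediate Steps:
k = 11 (k = -3 + (21 - 1*7) = -3 + (21 - 7) = -3 + 14 = 11)
I = -41/14 (I = (30 + 11)/(-39 + 25) = 41/(-14) = 41*(-1/14) = -41/14 ≈ -2.9286)
C(950, j(9))/(((I*85)*77)) = 950/((-41/14*85*77)) = 950/((-3485/14*77)) = 950/(-38335/2) = 950*(-2/38335) = -380/7667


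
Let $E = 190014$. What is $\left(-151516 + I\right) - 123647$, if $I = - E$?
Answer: $-465177$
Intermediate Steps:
$I = -190014$ ($I = \left(-1\right) 190014 = -190014$)
$\left(-151516 + I\right) - 123647 = \left(-151516 - 190014\right) - 123647 = -341530 - 123647 = -465177$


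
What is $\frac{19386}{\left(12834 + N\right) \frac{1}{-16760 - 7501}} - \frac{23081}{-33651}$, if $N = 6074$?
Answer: $- \frac{7913213980549}{318136554} \approx -24874.0$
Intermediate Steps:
$\frac{19386}{\left(12834 + N\right) \frac{1}{-16760 - 7501}} - \frac{23081}{-33651} = \frac{19386}{\left(12834 + 6074\right) \frac{1}{-16760 - 7501}} - \frac{23081}{-33651} = \frac{19386}{18908 \frac{1}{-24261}} - - \frac{23081}{33651} = \frac{19386}{18908 \left(- \frac{1}{24261}\right)} + \frac{23081}{33651} = \frac{19386}{- \frac{18908}{24261}} + \frac{23081}{33651} = 19386 \left(- \frac{24261}{18908}\right) + \frac{23081}{33651} = - \frac{235161873}{9454} + \frac{23081}{33651} = - \frac{7913213980549}{318136554}$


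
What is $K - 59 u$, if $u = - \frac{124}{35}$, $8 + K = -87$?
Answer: $\frac{3991}{35} \approx 114.03$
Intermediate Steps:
$K = -95$ ($K = -8 - 87 = -95$)
$u = - \frac{124}{35}$ ($u = \left(-124\right) \frac{1}{35} = - \frac{124}{35} \approx -3.5429$)
$K - 59 u = -95 - - \frac{7316}{35} = -95 + \frac{7316}{35} = \frac{3991}{35}$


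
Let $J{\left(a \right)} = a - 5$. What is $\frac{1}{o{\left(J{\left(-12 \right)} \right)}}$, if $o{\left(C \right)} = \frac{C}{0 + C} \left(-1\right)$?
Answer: $-1$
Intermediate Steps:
$J{\left(a \right)} = -5 + a$ ($J{\left(a \right)} = a - 5 = -5 + a$)
$o{\left(C \right)} = -1$ ($o{\left(C \right)} = \frac{C}{C} \left(-1\right) = 1 \left(-1\right) = -1$)
$\frac{1}{o{\left(J{\left(-12 \right)} \right)}} = \frac{1}{-1} = -1$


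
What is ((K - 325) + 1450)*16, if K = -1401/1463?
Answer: 26311584/1463 ≈ 17985.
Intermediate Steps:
K = -1401/1463 (K = -1401*1/1463 = -1401/1463 ≈ -0.95762)
((K - 325) + 1450)*16 = ((-1401/1463 - 325) + 1450)*16 = (-476876/1463 + 1450)*16 = (1644474/1463)*16 = 26311584/1463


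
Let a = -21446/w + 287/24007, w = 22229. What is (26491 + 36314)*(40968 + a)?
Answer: 1373051099602740525/533651603 ≈ 2.5729e+9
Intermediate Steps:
a = -508474399/533651603 (a = -21446/22229 + 287/24007 = -508474399/533651603 ≈ -0.95282)
(26491 + 36314)*(40968 + a) = (26491 + 36314)*(40968 - 508474399/533651603) = 62805*(21862130397305/533651603) = 1373051099602740525/533651603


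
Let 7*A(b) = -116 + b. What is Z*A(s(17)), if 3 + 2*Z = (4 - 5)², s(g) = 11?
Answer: 15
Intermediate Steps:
A(b) = -116/7 + b/7 (A(b) = (-116 + b)/7 = -116/7 + b/7)
Z = -1 (Z = -3/2 + (4 - 5)²/2 = -3/2 + (½)*(-1)² = -3/2 + (½)*1 = -3/2 + ½ = -1)
Z*A(s(17)) = -(-116/7 + (⅐)*11) = -(-116/7 + 11/7) = -1*(-15) = 15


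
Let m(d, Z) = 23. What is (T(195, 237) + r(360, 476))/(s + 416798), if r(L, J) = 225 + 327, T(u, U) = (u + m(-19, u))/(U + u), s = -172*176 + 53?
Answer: 119341/83501064 ≈ 0.0014292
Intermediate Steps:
s = -30219 (s = -30272 + 53 = -30219)
T(u, U) = (23 + u)/(U + u) (T(u, U) = (u + 23)/(U + u) = (23 + u)/(U + u))
r(L, J) = 552
(T(195, 237) + r(360, 476))/(s + 416798) = ((23 + 195)/(237 + 195) + 552)/(-30219 + 416798) = (218/432 + 552)/386579 = ((1/432)*218 + 552)*(1/386579) = (109/216 + 552)*(1/386579) = (119341/216)*(1/386579) = 119341/83501064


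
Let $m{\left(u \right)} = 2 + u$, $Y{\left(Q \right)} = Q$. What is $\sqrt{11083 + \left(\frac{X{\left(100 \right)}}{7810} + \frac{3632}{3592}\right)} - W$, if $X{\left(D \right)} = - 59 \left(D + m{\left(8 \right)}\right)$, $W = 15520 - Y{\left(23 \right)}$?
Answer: $-15497 + \frac{10 \sqrt{112635105953}}{31879} \approx -15392.0$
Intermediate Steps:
$W = 15497$ ($W = 15520 - 23 = 15497$)
$X{\left(D \right)} = -590 - 59 D$ ($X{\left(D \right)} = - 59 \left(D + \left(2 + 8\right)\right) = - 59 \left(D + 10\right) = - 59 \left(10 + D\right) = -590 - 59 D$)
$\sqrt{11083 + \left(\frac{X{\left(100 \right)}}{7810} + \frac{3632}{3592}\right)} - W = \sqrt{11083 + \left(\frac{-590 - 5900}{7810} + \frac{3632}{3592}\right)} - 15497 = \sqrt{11083 + \left(\left(-590 - 5900\right) \frac{1}{7810} + 3632 \cdot \frac{1}{3592}\right)} - 15497 = \sqrt{11083 + \left(\left(-6490\right) \frac{1}{7810} + \frac{454}{449}\right)} - 15497 = \sqrt{11083 + \left(- \frac{59}{71} + \frac{454}{449}\right)} - 15497 = \sqrt{11083 + \frac{5743}{31879}} - 15497 = \sqrt{\frac{353320700}{31879}} - 15497 = \frac{10 \sqrt{112635105953}}{31879} - 15497 = -15497 + \frac{10 \sqrt{112635105953}}{31879}$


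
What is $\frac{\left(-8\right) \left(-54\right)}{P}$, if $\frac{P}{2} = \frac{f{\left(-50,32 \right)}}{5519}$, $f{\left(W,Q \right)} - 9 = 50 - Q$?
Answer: $44152$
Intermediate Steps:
$f{\left(W,Q \right)} = 59 - Q$ ($f{\left(W,Q \right)} = 9 - \left(-50 + Q\right) = 59 - Q$)
$P = \frac{54}{5519}$ ($P = 2 \frac{59 - 32}{5519} = 2 \left(59 - 32\right) \frac{1}{5519} = 2 \cdot 27 \cdot \frac{1}{5519} = 2 \cdot \frac{27}{5519} = \frac{54}{5519} \approx 0.0097844$)
$\frac{\left(-8\right) \left(-54\right)}{P} = \frac{\left(-8\right) \left(-54\right)}{\frac{54}{5519}} = 432 \cdot \frac{5519}{54} = 44152$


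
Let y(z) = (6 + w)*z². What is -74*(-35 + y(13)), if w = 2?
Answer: -97458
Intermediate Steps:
y(z) = 8*z² (y(z) = (6 + 2)*z² = 8*z²)
-74*(-35 + y(13)) = -74*(-35 + 8*13²) = -74*(-35 + 8*169) = -74*(-35 + 1352) = -74*1317 = -97458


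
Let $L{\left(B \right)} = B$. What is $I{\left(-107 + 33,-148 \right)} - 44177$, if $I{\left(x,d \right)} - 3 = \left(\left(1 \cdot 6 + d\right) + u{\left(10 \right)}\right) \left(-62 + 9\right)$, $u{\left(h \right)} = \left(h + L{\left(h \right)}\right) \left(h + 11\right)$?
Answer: $-58908$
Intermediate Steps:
$u{\left(h \right)} = 2 h \left(11 + h\right)$ ($u{\left(h \right)} = \left(h + h\right) \left(h + 11\right) = 2 h \left(11 + h\right)$)
$I{\left(x,d \right)} = -22575 - 53 d$ ($I{\left(x,d \right)} = 3 + \left(\left(1 \cdot 6 + d\right) + 2 \cdot 10 \left(11 + 10\right)\right) \left(-62 + 9\right) = 3 + \left(\left(6 + d\right) + 2 \cdot 10 \cdot 21\right) \left(-53\right) = 3 + \left(\left(6 + d\right) + 420\right) \left(-53\right) = 3 + \left(426 + d\right) \left(-53\right) = 3 - \left(22578 + 53 d\right) = -22575 - 53 d$)
$I{\left(-107 + 33,-148 \right)} - 44177 = \left(-22575 - -7844\right) - 44177 = \left(-22575 + 7844\right) - 44177 = -14731 - 44177 = -58908$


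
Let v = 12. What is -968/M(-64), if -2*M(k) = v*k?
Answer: -121/48 ≈ -2.5208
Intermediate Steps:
M(k) = -6*k
-968/M(-64) = -968/((-6*(-64))) = -968/384 = -968*1/384 = -121/48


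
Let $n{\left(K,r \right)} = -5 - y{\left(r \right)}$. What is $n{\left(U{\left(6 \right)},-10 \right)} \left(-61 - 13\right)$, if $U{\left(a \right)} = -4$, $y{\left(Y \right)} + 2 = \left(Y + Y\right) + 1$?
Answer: $-1184$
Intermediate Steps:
$y{\left(Y \right)} = -1 + 2 Y$ ($y{\left(Y \right)} = -2 + \left(\left(Y + Y\right) + 1\right) = -2 + \left(2 Y + 1\right) = -2 + \left(1 + 2 Y\right) = -1 + 2 Y$)
$n{\left(K,r \right)} = -4 - 2 r$ ($n{\left(K,r \right)} = -5 - \left(-1 + 2 r\right) = -4 - 2 r$)
$n{\left(U{\left(6 \right)},-10 \right)} \left(-61 - 13\right) = \left(-4 - -20\right) \left(-61 - 13\right) = \left(-4 + 20\right) \left(-74\right) = 16 \left(-74\right) = -1184$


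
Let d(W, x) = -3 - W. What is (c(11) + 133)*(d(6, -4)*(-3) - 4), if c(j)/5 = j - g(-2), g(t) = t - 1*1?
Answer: 4669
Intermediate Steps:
g(t) = -1 + t (g(t) = t - 1 = -1 + t)
c(j) = 15 + 5*j (c(j) = 5*(j - (-1 - 2)) = 5*(j - 1*(-3)) = 5*(j + 3) = 5*(3 + j) = 15 + 5*j)
(c(11) + 133)*(d(6, -4)*(-3) - 4) = ((15 + 5*11) + 133)*((-3 - 1*6)*(-3) - 4) = ((15 + 55) + 133)*((-3 - 6)*(-3) - 4) = (70 + 133)*(-9*(-3) - 4) = 203*(27 - 4) = 203*23 = 4669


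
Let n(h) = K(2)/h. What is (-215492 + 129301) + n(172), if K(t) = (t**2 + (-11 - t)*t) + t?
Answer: -3706218/43 ≈ -86191.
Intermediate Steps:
K(t) = t + t**2 + t*(-11 - t) (K(t) = (t**2 + t*(-11 - t)) + t = t + t**2 + t*(-11 - t))
n(h) = -20/h (n(h) = (-10*2)/h = -20/h)
(-215492 + 129301) + n(172) = (-215492 + 129301) - 20/172 = -86191 - 20*1/172 = -86191 - 5/43 = -3706218/43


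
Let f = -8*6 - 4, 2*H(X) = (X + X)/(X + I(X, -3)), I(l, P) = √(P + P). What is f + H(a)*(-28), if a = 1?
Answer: 4*(-13*√6 + 20*I)/(√6 - I) ≈ -56.0 + 9.798*I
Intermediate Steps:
I(l, P) = √2*√P (I(l, P) = √(2*P) = √2*√P)
H(X) = X/(X + I*√6) (H(X) = ((X + X)/(X + √2*√(-3)))/2 = ((2*X)/(X + √2*(I*√3)))/2 = ((2*X)/(X + I*√6))/2 = (2*X/(X + I*√6))/2 = X/(X + I*√6))
f = -52 (f = -48 - 4 = -52)
f + H(a)*(-28) = -52 + (1/(1 + I*√6))*(-28) = -52 - 28/(1 + I*√6)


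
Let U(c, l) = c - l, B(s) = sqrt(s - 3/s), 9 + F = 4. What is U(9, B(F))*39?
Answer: 351 - 39*I*sqrt(110)/5 ≈ 351.0 - 81.807*I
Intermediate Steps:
F = -5 (F = -9 + 4 = -5)
U(9, B(F))*39 = (9 - sqrt(-5 - 3/(-5)))*39 = (9 - sqrt(-5 - 3*(-1/5)))*39 = (9 - sqrt(-5 + 3/5))*39 = (9 - sqrt(-22/5))*39 = (9 - I*sqrt(110)/5)*39 = 351 - 39*I*sqrt(110)/5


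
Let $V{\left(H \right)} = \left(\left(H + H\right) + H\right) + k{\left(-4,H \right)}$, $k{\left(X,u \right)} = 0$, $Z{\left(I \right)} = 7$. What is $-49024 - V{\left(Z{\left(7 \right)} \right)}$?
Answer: $-49045$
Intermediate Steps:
$V{\left(H \right)} = 3 H$ ($V{\left(H \right)} = \left(\left(H + H\right) + H\right) + 0 = \left(2 H + H\right) + 0 = 3 H + 0 = 3 H$)
$-49024 - V{\left(Z{\left(7 \right)} \right)} = -49024 - 3 \cdot 7 = -49024 - 21 = -49045$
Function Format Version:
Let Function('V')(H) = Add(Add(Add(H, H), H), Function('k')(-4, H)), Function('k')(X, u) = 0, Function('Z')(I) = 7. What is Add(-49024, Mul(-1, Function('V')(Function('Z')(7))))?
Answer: -49045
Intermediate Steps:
Function('V')(H) = Mul(3, H) (Function('V')(H) = Add(Add(Add(H, H), H), 0) = Add(Add(Mul(2, H), H), 0) = Add(Mul(3, H), 0) = Mul(3, H))
Add(-49024, Mul(-1, Function('V')(Function('Z')(7)))) = Add(-49024, Mul(-1, Mul(3, 7))) = Add(-49024, Mul(-1, 21)) = Add(-49024, -21) = -49045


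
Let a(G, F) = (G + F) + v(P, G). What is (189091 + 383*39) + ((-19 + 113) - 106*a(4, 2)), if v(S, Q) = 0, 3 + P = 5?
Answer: 203486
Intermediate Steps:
P = 2 (P = -3 + 5 = 2)
a(G, F) = F + G (a(G, F) = (G + F) + 0 = (F + G) + 0 = F + G)
(189091 + 383*39) + ((-19 + 113) - 106*a(4, 2)) = (189091 + 383*39) + ((-19 + 113) - 106*(2 + 4)) = (189091 + 14937) + (94 - 106*6) = 204028 + (94 - 636) = 204028 - 542 = 203486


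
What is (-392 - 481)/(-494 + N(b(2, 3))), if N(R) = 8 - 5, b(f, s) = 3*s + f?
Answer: 873/491 ≈ 1.7780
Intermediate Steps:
b(f, s) = f + 3*s
N(R) = 3
(-392 - 481)/(-494 + N(b(2, 3))) = (-392 - 481)/(-494 + 3) = -873/(-491) = -873*(-1/491) = 873/491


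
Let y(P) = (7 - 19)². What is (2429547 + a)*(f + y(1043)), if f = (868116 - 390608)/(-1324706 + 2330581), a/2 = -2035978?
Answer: -238680637450772/1005875 ≈ -2.3729e+8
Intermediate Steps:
a = -4071956 (a = 2*(-2035978) = -4071956)
f = 477508/1005875 ≈ 0.47472
y(P) = 144 (y(P) = (-12)² = 144)
(2429547 + a)*(f + y(1043)) = (2429547 - 4071956)*(477508/1005875 + 144) = -1642409*145323508/1005875 = -238680637450772/1005875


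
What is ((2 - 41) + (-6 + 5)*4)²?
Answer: 1849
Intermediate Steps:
((2 - 41) + (-6 + 5)*4)² = (-39 - 1*4)² = (-39 - 4)² = (-43)² = 1849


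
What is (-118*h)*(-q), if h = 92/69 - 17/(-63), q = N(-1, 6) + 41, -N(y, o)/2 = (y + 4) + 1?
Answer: 131098/21 ≈ 6242.8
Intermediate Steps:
N(y, o) = -10 - 2*y (N(y, o) = -2*((y + 4) + 1) = -2*((4 + y) + 1) = -2*(5 + y) = -10 - 2*y)
q = 33 (q = (-10 - 2*(-1)) + 41 = (-10 + 2) + 41 = -8 + 41 = 33)
h = 101/63 (h = 92*(1/69) - 17*(-1/63) = 4/3 + 17/63 = 101/63 ≈ 1.6032)
(-118*h)*(-q) = (-118*101/63)*(-1*33) = -11918/63*(-33) = 131098/21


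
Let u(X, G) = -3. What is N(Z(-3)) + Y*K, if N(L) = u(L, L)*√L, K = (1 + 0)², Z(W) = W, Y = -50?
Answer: -50 - 3*I*√3 ≈ -50.0 - 5.1962*I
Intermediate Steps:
K = 1 (K = 1² = 1)
N(L) = -3*√L
N(Z(-3)) + Y*K = -3*I*√3 - 50*1 = -3*I*√3 - 50 = -50 - 3*I*√3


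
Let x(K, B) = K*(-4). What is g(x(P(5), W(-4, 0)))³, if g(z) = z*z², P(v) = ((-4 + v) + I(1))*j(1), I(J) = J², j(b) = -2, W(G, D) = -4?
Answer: 68719476736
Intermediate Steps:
P(v) = 6 - 2*v (P(v) = ((-4 + v) + 1²)*(-2) = ((-4 + v) + 1)*(-2) = (-3 + v)*(-2) = 6 - 2*v)
x(K, B) = -4*K
g(z) = z³
g(x(P(5), W(-4, 0)))³ = ((-4*(6 - 2*5))³)³ = ((-4*(6 - 10))³)³ = ((-4*(-4))³)³ = (16³)³ = 4096³ = 68719476736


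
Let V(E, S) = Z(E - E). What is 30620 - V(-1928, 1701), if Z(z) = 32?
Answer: 30588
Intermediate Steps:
V(E, S) = 32
30620 - V(-1928, 1701) = 30620 - 1*32 = 30620 - 32 = 30588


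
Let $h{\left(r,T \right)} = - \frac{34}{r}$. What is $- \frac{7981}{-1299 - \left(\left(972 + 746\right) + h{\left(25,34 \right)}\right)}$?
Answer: $\frac{199525}{75391} \approx 2.6465$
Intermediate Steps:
$- \frac{7981}{-1299 - \left(\left(972 + 746\right) + h{\left(25,34 \right)}\right)} = - \frac{7981}{-1299 - \left(\left(972 + 746\right) - \frac{34}{25}\right)} = - \frac{7981}{-1299 - \left(1718 - \frac{34}{25}\right)} = - \frac{7981}{-1299 - \frac{42916}{25}} = - \frac{7981}{- \frac{75391}{25}} = \left(-7981\right) \left(- \frac{25}{75391}\right) = \frac{199525}{75391}$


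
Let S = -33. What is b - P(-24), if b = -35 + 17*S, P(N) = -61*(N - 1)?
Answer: -2121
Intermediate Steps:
P(N) = 61 - 61*N (P(N) = -61*(-1 + N) = 61 - 61*N)
b = -596 (b = -35 + 17*(-33) = -35 - 561 = -596)
b - P(-24) = -596 - (61 - 61*(-24)) = -596 - (61 + 1464) = -596 - 1*1525 = -596 - 1525 = -2121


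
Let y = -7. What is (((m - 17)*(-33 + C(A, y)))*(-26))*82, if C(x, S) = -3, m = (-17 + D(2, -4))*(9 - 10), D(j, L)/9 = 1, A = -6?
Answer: -690768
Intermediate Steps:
D(j, L) = 9 (D(j, L) = 9*1 = 9)
m = 8 (m = (-17 + 9)*(9 - 10) = -8*(-1) = 8)
(((m - 17)*(-33 + C(A, y)))*(-26))*82 = (((8 - 17)*(-33 - 3))*(-26))*82 = (-9*(-36)*(-26))*82 = (324*(-26))*82 = -8424*82 = -690768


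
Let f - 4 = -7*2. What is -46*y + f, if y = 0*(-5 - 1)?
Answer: -10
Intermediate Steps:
f = -10 (f = 4 - 7*2 = 4 - 14 = -10)
y = 0 (y = 0*(-6) = 0)
-46*y + f = -46*0 - 10 = 0 - 10 = -10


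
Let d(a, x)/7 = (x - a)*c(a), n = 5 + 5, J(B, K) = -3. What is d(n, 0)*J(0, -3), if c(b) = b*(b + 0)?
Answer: 21000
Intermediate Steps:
c(b) = b² (c(b) = b*b = b²)
n = 10
d(a, x) = 7*a²*(x - a) (d(a, x) = 7*((x - a)*a²) = 7*(a²*(x - a)) = 7*a²*(x - a))
d(n, 0)*J(0, -3) = (7*10²*(0 - 1*10))*(-3) = (7*100*(0 - 10))*(-3) = (7*100*(-10))*(-3) = -7000*(-3) = 21000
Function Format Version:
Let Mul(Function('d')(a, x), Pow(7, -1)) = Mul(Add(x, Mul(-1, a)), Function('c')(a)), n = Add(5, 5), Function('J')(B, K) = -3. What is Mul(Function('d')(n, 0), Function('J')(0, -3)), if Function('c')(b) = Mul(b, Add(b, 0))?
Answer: 21000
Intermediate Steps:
Function('c')(b) = Pow(b, 2) (Function('c')(b) = Mul(b, b) = Pow(b, 2))
n = 10
Function('d')(a, x) = Mul(7, Pow(a, 2), Add(x, Mul(-1, a))) (Function('d')(a, x) = Mul(7, Mul(Add(x, Mul(-1, a)), Pow(a, 2))) = Mul(7, Mul(Pow(a, 2), Add(x, Mul(-1, a)))) = Mul(7, Pow(a, 2), Add(x, Mul(-1, a))))
Mul(Function('d')(n, 0), Function('J')(0, -3)) = Mul(Mul(7, Pow(10, 2), Add(0, Mul(-1, 10))), -3) = Mul(Mul(7, 100, Add(0, -10)), -3) = Mul(Mul(7, 100, -10), -3) = Mul(-7000, -3) = 21000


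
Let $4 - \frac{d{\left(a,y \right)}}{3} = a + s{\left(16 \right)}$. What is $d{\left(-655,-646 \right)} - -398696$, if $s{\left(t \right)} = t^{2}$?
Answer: $399905$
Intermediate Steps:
$d{\left(a,y \right)} = -756 - 3 a$ ($d{\left(a,y \right)} = 12 - 3 \left(a + 16^{2}\right) = 12 - 3 \left(a + 256\right) = 12 - 3 \left(256 + a\right) = 12 - \left(768 + 3 a\right) = -756 - 3 a$)
$d{\left(-655,-646 \right)} - -398696 = \left(-756 - -1965\right) - -398696 = \left(-756 + 1965\right) + 398696 = 1209 + 398696 = 399905$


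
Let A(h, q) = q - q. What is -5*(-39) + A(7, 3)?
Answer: 195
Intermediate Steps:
A(h, q) = 0
-5*(-39) + A(7, 3) = -5*(-39) + 0 = 195 + 0 = 195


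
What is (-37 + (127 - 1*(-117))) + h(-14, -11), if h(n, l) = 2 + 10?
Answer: 219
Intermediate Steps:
h(n, l) = 12
(-37 + (127 - 1*(-117))) + h(-14, -11) = (-37 + (127 - 1*(-117))) + 12 = (-37 + (127 + 117)) + 12 = (-37 + 244) + 12 = 207 + 12 = 219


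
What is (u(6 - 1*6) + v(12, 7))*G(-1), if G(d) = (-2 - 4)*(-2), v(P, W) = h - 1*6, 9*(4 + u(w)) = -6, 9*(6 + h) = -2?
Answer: -608/3 ≈ -202.67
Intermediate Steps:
h = -56/9 (h = -6 + (⅑)*(-2) = -6 - 2/9 = -56/9 ≈ -6.2222)
u(w) = -14/3 (u(w) = -4 + (⅑)*(-6) = -4 - ⅔ = -14/3)
v(P, W) = -110/9 (v(P, W) = -56/9 - 1*6 = -56/9 - 6 = -110/9)
G(d) = 12 (G(d) = -6*(-2) = 12)
(u(6 - 1*6) + v(12, 7))*G(-1) = (-14/3 - 110/9)*12 = -152/9*12 = -608/3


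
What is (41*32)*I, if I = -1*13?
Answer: -17056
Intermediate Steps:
I = -13
(41*32)*I = (41*32)*(-13) = 1312*(-13) = -17056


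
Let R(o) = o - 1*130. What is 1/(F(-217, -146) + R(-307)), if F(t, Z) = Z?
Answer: -1/583 ≈ -0.0017153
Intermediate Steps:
R(o) = -130 + o (R(o) = o - 130 = -130 + o)
1/(F(-217, -146) + R(-307)) = 1/(-146 + (-130 - 307)) = 1/(-146 - 437) = 1/(-583) = -1/583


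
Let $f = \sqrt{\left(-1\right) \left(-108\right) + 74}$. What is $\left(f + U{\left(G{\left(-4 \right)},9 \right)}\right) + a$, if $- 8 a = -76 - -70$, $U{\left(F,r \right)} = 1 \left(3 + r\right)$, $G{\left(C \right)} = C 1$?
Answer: $\frac{51}{4} + \sqrt{182} \approx 26.241$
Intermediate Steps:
$G{\left(C \right)} = C$
$U{\left(F,r \right)} = 3 + r$
$a = \frac{3}{4}$ ($a = - \frac{-76 - -70}{8} = - \frac{-76 + 70}{8} = \left(- \frac{1}{8}\right) \left(-6\right) = \frac{3}{4} \approx 0.75$)
$f = \sqrt{182}$ ($f = \sqrt{108 + 74} = \sqrt{182} \approx 13.491$)
$\left(f + U{\left(G{\left(-4 \right)},9 \right)}\right) + a = \left(\sqrt{182} + \left(3 + 9\right)\right) + \frac{3}{4} = \left(\sqrt{182} + 12\right) + \frac{3}{4} = \left(12 + \sqrt{182}\right) + \frac{3}{4} = \frac{51}{4} + \sqrt{182}$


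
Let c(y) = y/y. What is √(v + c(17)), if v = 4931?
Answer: 6*√137 ≈ 70.228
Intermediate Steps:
c(y) = 1
√(v + c(17)) = √(4931 + 1) = √4932 = 6*√137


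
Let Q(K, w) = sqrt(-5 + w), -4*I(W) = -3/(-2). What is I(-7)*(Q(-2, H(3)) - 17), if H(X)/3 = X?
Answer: 45/8 ≈ 5.6250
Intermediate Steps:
I(W) = -3/8 (I(W) = -(-3)/(4*(-2)) = -(-3)*(-1)/(4*2) = -1/4*3/2 = -3/8)
H(X) = 3*X
I(-7)*(Q(-2, H(3)) - 17) = -3*(sqrt(-5 + 3*3) - 17)/8 = -3*(sqrt(-5 + 9) - 17)/8 = -3*(sqrt(4) - 17)/8 = -3*(2 - 17)/8 = -3/8*(-15) = 45/8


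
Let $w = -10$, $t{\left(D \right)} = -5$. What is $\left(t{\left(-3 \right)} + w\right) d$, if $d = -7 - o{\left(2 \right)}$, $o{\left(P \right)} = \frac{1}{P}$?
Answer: $\frac{225}{2} \approx 112.5$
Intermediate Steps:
$d = - \frac{15}{2}$ ($d = -7 - \frac{1}{2} = - \frac{15}{2} \approx -7.5$)
$\left(t{\left(-3 \right)} + w\right) d = \left(-5 - 10\right) \left(- \frac{15}{2}\right) = \left(-15\right) \left(- \frac{15}{2}\right) = \frac{225}{2}$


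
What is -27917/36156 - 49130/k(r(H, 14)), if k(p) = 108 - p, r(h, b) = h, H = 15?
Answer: -592980187/1120836 ≈ -529.05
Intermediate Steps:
-27917/36156 - 49130/k(r(H, 14)) = -27917/36156 - 49130/(108 - 1*15) = -27917*1/36156 - 49130/(108 - 15) = -27917/36156 - 49130/93 = -592980187/1120836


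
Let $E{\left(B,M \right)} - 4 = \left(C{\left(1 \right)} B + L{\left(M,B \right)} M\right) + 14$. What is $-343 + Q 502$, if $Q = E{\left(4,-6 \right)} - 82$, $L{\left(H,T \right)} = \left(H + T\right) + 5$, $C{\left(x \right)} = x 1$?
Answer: $-39499$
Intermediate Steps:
$C{\left(x \right)} = x$
$L{\left(H,T \right)} = 5 + H + T$
$E{\left(B,M \right)} = 18 + B + M \left(5 + B + M\right)$ ($E{\left(B,M \right)} = 4 + \left(\left(1 B + \left(5 + M + B\right) M\right) + 14\right) = 4 + \left(\left(B + \left(5 + B + M\right) M\right) + 14\right) = 4 + \left(\left(B + M \left(5 + B + M\right)\right) + 14\right) = 4 + \left(14 + B + M \left(5 + B + M\right)\right) = 18 + B + M \left(5 + B + M\right)$)
$Q = -78$ ($Q = \left(18 + 4 - 6 \left(5 + 4 - 6\right)\right) - 82 = \left(18 + 4 - 18\right) - 82 = 4 - 82 = -78$)
$-343 + Q 502 = -343 - 39156 = -39499$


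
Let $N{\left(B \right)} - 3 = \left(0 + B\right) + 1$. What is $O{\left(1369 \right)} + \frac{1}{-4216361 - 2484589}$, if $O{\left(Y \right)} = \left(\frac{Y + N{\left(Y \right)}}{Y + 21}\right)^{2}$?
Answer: $\frac{503815195037}{129469054950} \approx 3.8914$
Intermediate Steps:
$N{\left(B \right)} = 4 + B$ ($N{\left(B \right)} = 3 + \left(\left(0 + B\right) + 1\right) = 3 + \left(B + 1\right) = 3 + \left(1 + B\right) = 4 + B$)
$O{\left(Y \right)} = \frac{\left(4 + 2 Y\right)^{2}}{\left(21 + Y\right)^{2}}$ ($O{\left(Y \right)} = \left(\frac{Y + \left(4 + Y\right)}{Y + 21}\right)^{2} = \left(\frac{4 + 2 Y}{21 + Y}\right)^{2} = \frac{\left(4 + 2 Y\right)^{2}}{\left(21 + Y\right)^{2}}$)
$O{\left(1369 \right)} + \frac{1}{-4216361 - 2484589} = \frac{4 \left(2 + 1369\right)^{2}}{\left(21 + 1369\right)^{2}} + \frac{1}{-4216361 - 2484589} = \frac{4 \cdot 1371^{2}}{1932100} + \frac{1}{-6700950} = 4 \cdot 1879641 \cdot \frac{1}{1932100} - \frac{1}{6700950} = \frac{1879641}{483025} - \frac{1}{6700950} = \frac{503815195037}{129469054950}$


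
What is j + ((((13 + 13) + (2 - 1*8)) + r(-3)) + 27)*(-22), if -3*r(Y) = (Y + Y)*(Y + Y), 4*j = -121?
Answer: -3201/4 ≈ -800.25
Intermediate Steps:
j = -121/4 (j = (¼)*(-121) = -121/4 ≈ -30.250)
r(Y) = -4*Y²/3 (r(Y) = -(Y + Y)*(Y + Y)/3 = -2*Y*2*Y/3 = -4*Y²/3)
j + ((((13 + 13) + (2 - 1*8)) + r(-3)) + 27)*(-22) = -121/4 + ((((13 + 13) + (2 - 1*8)) - 4/3*(-3)²) + 27)*(-22) = -121/4 + (((26 + (2 - 8)) - 4/3*9) + 27)*(-22) = -121/4 + (((26 - 6) - 12) + 27)*(-22) = -121/4 + ((20 - 12) + 27)*(-22) = -121/4 + (8 + 27)*(-22) = -121/4 + 35*(-22) = -121/4 - 770 = -3201/4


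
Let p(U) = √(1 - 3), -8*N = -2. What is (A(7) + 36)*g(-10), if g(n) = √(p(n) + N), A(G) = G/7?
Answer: 37*√(1 + 4*I*√2)/2 ≈ 33.973 + 28.494*I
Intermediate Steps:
N = ¼ (N = -⅛*(-2) = ¼ ≈ 0.25000)
p(U) = I*√2 (p(U) = √(-2) = I*√2)
A(G) = G/7 (A(G) = G*(⅐) = G/7)
g(n) = √(¼ + I*√2) (g(n) = √(I*√2 + ¼) = √(¼ + I*√2))
(A(7) + 36)*g(-10) = ((⅐)*7 + 36)*(√(1 + 4*I*√2)/2) = (1 + 36)*(√(1 + 4*I*√2)/2) = 37*(√(1 + 4*I*√2)/2) = 37*√(1 + 4*I*√2)/2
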